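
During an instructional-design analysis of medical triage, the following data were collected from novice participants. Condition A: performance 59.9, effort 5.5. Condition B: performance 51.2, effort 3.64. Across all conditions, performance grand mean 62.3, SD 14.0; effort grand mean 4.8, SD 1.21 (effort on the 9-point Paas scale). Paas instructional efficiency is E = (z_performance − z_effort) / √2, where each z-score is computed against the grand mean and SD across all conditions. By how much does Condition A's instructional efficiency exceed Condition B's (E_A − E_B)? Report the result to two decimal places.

-0.65

Condition A: z_P = (59.9 − 62.3)/14.0 = -0.1714; z_E = (5.5 − 4.8)/1.21 = 0.5785; E_A = (-0.1714 − 0.5785)/√2 = -0.5303.
Condition B: z_P = (51.2 − 62.3)/14.0 = -0.7929; z_E = (3.64 − 4.8)/1.21 = -0.9587; E_B = (-0.7929 − (-0.9587))/√2 = 0.1172.
E_A − E_B = -0.5303 − 0.1172 = -0.6475 ≈ -0.65.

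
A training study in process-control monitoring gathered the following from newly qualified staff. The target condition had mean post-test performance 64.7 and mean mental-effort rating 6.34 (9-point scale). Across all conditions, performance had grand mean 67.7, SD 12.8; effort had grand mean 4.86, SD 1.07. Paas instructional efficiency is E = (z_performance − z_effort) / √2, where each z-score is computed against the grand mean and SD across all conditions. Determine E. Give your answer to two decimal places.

-1.14

z_performance = (64.7 − 67.7) / 12.8 = -3.0000 / 12.8 = -0.2344.
z_effort = (6.34 − 4.86) / 1.07 = 1.4800 / 1.07 = 1.3832.
z_P − z_E = -0.2344 − 1.3832 = -1.6176.
E = -1.6176 / √2 = -1.6176 / 1.41421 = -1.1438 ≈ -1.14.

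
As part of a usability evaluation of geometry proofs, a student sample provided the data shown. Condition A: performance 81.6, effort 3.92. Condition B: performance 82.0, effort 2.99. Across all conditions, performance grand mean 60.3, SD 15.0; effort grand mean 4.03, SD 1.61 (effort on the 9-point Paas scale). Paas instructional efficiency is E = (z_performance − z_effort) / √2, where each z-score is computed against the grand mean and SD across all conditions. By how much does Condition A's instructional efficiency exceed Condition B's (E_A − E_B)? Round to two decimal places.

Condition A: z_P = (81.6 − 60.3)/15.0 = 1.4200; z_E = (3.92 − 4.03)/1.61 = -0.0683; E_A = (1.4200 − (-0.0683))/√2 = 1.0524.
Condition B: z_P = (82.0 − 60.3)/15.0 = 1.4467; z_E = (2.99 − 4.03)/1.61 = -0.6460; E_B = (1.4467 − (-0.6460))/√2 = 1.4798.
E_A − E_B = 1.0524 − 1.4798 = -0.4274 ≈ -0.43.

-0.43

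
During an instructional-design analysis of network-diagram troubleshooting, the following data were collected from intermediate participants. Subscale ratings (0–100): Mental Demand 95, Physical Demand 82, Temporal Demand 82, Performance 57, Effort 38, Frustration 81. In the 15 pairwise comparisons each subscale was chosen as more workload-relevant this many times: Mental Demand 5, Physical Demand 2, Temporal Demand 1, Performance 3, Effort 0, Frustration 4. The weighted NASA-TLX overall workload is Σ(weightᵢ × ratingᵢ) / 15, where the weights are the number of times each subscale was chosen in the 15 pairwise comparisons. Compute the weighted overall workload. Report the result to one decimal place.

The tallies are the weights (they sum to 15).
Weighted sum = 5·95 + 2·82 + 1·82 + 3·57 + 0·38 + 4·81
            = 475 + 164 + 82 + 171 + 0 + 324 = 1216.
Overall workload = 1216 / 15 = 81.0667 ≈ 81.1.

81.1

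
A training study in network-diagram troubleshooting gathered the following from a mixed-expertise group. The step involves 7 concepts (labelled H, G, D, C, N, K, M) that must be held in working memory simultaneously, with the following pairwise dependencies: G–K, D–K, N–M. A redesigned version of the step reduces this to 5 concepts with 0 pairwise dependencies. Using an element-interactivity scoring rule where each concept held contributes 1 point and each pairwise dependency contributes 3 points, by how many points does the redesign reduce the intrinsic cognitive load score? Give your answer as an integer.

Original: 7 × 1 + 3 × 3 = 7 + 9 = 16.
Redesigned: 5 × 1 + 0 × 3 = 5 + 0 = 5.
Reduction = 16 − 5 = 11.

11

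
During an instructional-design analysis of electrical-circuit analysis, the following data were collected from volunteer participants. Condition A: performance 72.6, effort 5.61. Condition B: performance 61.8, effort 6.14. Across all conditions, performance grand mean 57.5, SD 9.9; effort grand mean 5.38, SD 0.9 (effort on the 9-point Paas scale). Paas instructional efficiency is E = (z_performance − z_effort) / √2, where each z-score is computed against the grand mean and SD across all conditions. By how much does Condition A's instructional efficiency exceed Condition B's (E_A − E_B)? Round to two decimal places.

1.19

Condition A: z_P = (72.6 − 57.5)/9.9 = 1.5253; z_E = (5.61 − 5.38)/0.9 = 0.2556; E_A = (1.5253 − 0.2556)/√2 = 0.8978.
Condition B: z_P = (61.8 − 57.5)/9.9 = 0.4343; z_E = (6.14 − 5.38)/0.9 = 0.8444; E_B = (0.4343 − 0.8444)/√2 = -0.2900.
E_A − E_B = 0.8978 − (-0.2900) = 1.1878 ≈ 1.19.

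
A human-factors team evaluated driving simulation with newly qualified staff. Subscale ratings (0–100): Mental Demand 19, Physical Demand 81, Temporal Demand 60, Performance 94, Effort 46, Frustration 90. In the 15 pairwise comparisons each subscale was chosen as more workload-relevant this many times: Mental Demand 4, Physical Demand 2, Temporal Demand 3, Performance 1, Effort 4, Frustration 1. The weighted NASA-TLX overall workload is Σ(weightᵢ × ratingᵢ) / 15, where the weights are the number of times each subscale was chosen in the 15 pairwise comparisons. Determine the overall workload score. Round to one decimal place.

52.4

The tallies are the weights (they sum to 15).
Weighted sum = 4·19 + 2·81 + 3·60 + 1·94 + 4·46 + 1·90
            = 76 + 162 + 180 + 94 + 184 + 90 = 786.
Overall workload = 786 / 15 = 52.4000 ≈ 52.4.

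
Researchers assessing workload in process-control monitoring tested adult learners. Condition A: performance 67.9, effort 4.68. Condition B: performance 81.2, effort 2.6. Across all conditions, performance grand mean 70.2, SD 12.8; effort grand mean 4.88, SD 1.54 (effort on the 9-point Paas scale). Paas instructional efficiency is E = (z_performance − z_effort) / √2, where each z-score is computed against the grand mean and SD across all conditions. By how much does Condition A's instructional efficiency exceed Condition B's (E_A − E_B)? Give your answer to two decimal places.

-1.69

Condition A: z_P = (67.9 − 70.2)/12.8 = -0.1797; z_E = (4.68 − 4.88)/1.54 = -0.1299; E_A = (-0.1797 − (-0.1299))/√2 = -0.0352.
Condition B: z_P = (81.2 − 70.2)/12.8 = 0.8594; z_E = (2.6 − 4.88)/1.54 = -1.4805; E_B = (0.8594 − (-1.4805))/√2 = 1.6546.
E_A − E_B = -0.0352 − 1.6546 = -1.6898 ≈ -1.69.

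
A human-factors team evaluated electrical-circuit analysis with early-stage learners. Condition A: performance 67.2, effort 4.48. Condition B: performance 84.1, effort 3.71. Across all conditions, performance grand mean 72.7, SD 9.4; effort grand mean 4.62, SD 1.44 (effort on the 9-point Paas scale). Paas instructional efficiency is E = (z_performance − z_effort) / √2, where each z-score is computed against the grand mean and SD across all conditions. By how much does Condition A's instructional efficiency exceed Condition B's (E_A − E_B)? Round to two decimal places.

Condition A: z_P = (67.2 − 72.7)/9.4 = -0.5851; z_E = (4.48 − 4.62)/1.44 = -0.0972; E_A = (-0.5851 − (-0.0972))/√2 = -0.3450.
Condition B: z_P = (84.1 − 72.7)/9.4 = 1.2128; z_E = (3.71 − 4.62)/1.44 = -0.6319; E_B = (1.2128 − (-0.6319))/√2 = 1.3044.
E_A − E_B = -0.3450 − 1.3044 = -1.6494 ≈ -1.65.

-1.65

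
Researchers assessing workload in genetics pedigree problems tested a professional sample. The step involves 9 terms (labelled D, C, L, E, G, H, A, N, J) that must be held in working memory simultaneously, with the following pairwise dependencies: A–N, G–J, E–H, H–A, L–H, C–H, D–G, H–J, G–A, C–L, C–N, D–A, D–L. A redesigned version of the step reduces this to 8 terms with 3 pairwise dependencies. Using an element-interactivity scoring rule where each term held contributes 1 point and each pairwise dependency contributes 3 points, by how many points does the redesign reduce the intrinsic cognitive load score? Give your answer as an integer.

Original: 9 × 1 + 13 × 3 = 9 + 39 = 48.
Redesigned: 8 × 1 + 3 × 3 = 8 + 9 = 17.
Reduction = 48 − 17 = 31.

31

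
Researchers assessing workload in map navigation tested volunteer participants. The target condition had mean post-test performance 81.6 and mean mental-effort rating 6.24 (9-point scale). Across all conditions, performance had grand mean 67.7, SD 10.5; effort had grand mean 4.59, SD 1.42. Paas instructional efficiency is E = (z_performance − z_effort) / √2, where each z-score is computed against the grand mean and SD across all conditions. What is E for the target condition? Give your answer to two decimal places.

0.11

z_performance = (81.6 − 67.7) / 10.5 = 13.9000 / 10.5 = 1.3238.
z_effort = (6.24 − 4.59) / 1.42 = 1.6500 / 1.42 = 1.1620.
z_P − z_E = 1.3238 − 1.1620 = 0.1618.
E = 0.1618 / √2 = 0.1618 / 1.41421 = 0.1144 ≈ 0.11.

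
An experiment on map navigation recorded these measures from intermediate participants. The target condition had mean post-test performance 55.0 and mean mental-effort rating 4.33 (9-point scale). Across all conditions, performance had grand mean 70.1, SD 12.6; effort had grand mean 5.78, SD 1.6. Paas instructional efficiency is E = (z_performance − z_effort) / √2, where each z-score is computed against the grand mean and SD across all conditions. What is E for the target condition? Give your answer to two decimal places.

-0.21

z_performance = (55.0 − 70.1) / 12.6 = -15.1000 / 12.6 = -1.1984.
z_effort = (4.33 − 5.78) / 1.6 = -1.4500 / 1.6 = -0.9063.
z_P − z_E = -1.1984 − (-0.9063) = -0.2921.
E = -0.2921 / √2 = -0.2921 / 1.41421 = -0.2065 ≈ -0.21.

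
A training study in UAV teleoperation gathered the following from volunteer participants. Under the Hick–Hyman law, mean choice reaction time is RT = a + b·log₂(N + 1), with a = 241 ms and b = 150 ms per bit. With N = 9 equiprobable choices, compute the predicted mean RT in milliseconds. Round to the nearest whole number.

log₂(9 + 1) = log₂(10) = 3.3219.
RT = 241 + 150 × 3.3219 = 241 + 498.2850 = 739.2850 ms.
≈ 739 ms.

739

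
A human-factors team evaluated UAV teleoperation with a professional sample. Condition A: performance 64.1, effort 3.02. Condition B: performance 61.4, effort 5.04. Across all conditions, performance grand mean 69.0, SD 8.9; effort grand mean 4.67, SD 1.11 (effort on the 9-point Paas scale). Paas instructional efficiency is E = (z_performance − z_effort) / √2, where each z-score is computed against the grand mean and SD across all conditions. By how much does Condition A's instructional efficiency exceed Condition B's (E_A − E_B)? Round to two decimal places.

Condition A: z_P = (64.1 − 69.0)/8.9 = -0.5506; z_E = (3.02 − 4.67)/1.11 = -1.4865; E_A = (-0.5506 − (-1.4865))/√2 = 0.6618.
Condition B: z_P = (61.4 − 69.0)/8.9 = -0.8539; z_E = (5.04 − 4.67)/1.11 = 0.3333; E_B = (-0.8539 − 0.3333)/√2 = -0.8395.
E_A − E_B = 0.6618 − (-0.8395) = 1.5013 ≈ 1.50.

1.50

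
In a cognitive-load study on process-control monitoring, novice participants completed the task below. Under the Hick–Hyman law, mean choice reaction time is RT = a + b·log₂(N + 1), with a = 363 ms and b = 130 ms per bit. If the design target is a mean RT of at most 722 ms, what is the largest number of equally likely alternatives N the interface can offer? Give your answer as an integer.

5

Set 363 + 130·log₂(N + 1) ≤ 722.
log₂(N + 1) ≤ (722 − 363) / 130 = 2.7615.
N + 1 ≤ 2^2.7615 = 6.7810.
N ≤ 5.7810, so the largest integer N is 5.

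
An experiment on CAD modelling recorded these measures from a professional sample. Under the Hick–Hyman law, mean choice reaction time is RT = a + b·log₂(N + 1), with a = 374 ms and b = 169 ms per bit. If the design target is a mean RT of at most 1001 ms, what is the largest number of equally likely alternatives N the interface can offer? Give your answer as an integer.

Set 374 + 169·log₂(N + 1) ≤ 1001.
log₂(N + 1) ≤ (1001 − 374) / 169 = 3.7101.
N + 1 ≤ 2^3.7101 = 13.0873.
N ≤ 12.0873, so the largest integer N is 12.

12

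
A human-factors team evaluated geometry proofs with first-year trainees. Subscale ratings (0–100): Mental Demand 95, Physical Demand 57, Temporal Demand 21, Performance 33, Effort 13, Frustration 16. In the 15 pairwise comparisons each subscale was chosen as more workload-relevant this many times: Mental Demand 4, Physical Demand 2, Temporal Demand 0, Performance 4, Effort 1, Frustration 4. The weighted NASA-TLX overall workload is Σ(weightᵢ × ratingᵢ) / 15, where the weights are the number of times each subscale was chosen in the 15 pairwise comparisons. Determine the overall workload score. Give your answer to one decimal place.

46.9

The tallies are the weights (they sum to 15).
Weighted sum = 4·95 + 2·57 + 0·21 + 4·33 + 1·13 + 4·16
            = 380 + 114 + 0 + 132 + 13 + 64 = 703.
Overall workload = 703 / 15 = 46.8667 ≈ 46.9.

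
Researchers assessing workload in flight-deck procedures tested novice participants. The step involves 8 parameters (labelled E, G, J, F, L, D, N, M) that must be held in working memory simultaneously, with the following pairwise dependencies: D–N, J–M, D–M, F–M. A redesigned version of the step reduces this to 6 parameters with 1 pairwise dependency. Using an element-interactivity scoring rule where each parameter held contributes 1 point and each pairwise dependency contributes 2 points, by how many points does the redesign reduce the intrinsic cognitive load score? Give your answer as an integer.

8

Original: 8 × 1 + 4 × 2 = 8 + 8 = 16.
Redesigned: 6 × 1 + 1 × 2 = 6 + 2 = 8.
Reduction = 16 − 8 = 8.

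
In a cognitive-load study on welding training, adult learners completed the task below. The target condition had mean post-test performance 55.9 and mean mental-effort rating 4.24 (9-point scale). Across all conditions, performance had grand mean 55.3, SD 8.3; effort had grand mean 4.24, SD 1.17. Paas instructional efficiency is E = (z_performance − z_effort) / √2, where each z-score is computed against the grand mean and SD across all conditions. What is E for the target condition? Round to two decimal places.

z_performance = (55.9 − 55.3) / 8.3 = 0.6000 / 8.3 = 0.0723.
z_effort = (4.24 − 4.24) / 1.17 = 0.0000 / 1.17 = 0.0000.
z_P − z_E = 0.0723 − 0.0000 = 0.0723.
E = 0.0723 / √2 = 0.0723 / 1.41421 = 0.0511 ≈ 0.05.

0.05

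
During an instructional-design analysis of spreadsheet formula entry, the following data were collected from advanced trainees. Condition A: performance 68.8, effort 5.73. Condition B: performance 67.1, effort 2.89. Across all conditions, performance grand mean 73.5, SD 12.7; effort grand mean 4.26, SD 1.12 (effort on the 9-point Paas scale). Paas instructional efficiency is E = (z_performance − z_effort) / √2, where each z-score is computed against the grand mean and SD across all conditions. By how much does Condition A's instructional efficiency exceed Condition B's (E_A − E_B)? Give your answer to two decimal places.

-1.70

Condition A: z_P = (68.8 − 73.5)/12.7 = -0.3701; z_E = (5.73 − 4.26)/1.12 = 1.3125; E_A = (-0.3701 − 1.3125)/√2 = -1.1898.
Condition B: z_P = (67.1 − 73.5)/12.7 = -0.5039; z_E = (2.89 − 4.26)/1.12 = -1.2232; E_B = (-0.5039 − (-1.2232))/√2 = 0.5086.
E_A − E_B = -1.1898 − 0.5086 = -1.6984 ≈ -1.70.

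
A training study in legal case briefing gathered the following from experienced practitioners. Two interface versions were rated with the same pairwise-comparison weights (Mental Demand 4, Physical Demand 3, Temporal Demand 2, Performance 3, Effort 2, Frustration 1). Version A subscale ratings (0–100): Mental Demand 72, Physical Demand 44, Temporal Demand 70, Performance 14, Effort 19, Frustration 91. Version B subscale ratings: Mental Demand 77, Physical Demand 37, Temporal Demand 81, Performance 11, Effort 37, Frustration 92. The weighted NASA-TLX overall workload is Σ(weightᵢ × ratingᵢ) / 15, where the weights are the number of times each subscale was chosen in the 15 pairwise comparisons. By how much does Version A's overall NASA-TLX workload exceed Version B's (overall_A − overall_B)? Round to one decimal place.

Version A weighted sum = 4·72 + 3·44 + 2·70 + 3·14 + 2·19 + 1·91 = 288 + 132 + 140 + 42 + 38 + 91 = 731; overall_A = 731/15 = 48.7333.
Version B weighted sum = 4·77 + 3·37 + 2·81 + 3·11 + 2·37 + 1·92 = 308 + 111 + 162 + 33 + 74 + 92 = 780; overall_B = 780/15 = 52.0000.
Difference = 48.7333 − 52.0000 = -3.2667 ≈ -3.3.

-3.3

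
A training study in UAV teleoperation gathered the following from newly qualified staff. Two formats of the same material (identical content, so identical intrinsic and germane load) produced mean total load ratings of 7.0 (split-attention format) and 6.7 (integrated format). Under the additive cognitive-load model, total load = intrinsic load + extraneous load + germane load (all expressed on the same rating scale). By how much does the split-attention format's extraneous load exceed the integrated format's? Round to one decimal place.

Intrinsic and germane load are equal across formats, so the difference in total load equals the difference in extraneous load.
Extraneous-load difference = 7.0 − 6.7 = 0.3.

0.3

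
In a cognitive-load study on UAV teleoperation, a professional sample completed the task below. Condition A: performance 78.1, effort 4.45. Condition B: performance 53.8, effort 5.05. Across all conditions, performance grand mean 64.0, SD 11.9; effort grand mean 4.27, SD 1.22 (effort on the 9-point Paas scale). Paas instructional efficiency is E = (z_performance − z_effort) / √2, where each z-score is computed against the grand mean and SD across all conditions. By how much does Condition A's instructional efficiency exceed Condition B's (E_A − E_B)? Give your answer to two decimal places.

Condition A: z_P = (78.1 − 64.0)/11.9 = 1.1849; z_E = (4.45 − 4.27)/1.22 = 0.1475; E_A = (1.1849 − 0.1475)/√2 = 0.7336.
Condition B: z_P = (53.8 − 64.0)/11.9 = -0.8571; z_E = (5.05 − 4.27)/1.22 = 0.6393; E_B = (-0.8571 − 0.6393)/√2 = -1.0581.
E_A − E_B = 0.7336 − (-1.0581) = 1.7917 ≈ 1.79.

1.79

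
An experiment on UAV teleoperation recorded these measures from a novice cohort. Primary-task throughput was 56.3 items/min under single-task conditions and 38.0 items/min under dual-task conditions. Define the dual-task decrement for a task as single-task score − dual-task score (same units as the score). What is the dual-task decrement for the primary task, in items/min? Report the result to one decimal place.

Decrement = 56.3 − 38.0 = 18.3000 items/min ≈ 18.3 items/min.

18.3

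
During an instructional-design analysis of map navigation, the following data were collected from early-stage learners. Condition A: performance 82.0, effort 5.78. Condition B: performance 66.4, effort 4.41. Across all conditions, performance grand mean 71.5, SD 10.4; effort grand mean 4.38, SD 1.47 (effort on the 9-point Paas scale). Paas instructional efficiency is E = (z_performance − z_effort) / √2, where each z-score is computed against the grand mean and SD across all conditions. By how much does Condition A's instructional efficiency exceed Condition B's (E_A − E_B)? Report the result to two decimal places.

Condition A: z_P = (82.0 − 71.5)/10.4 = 1.0096; z_E = (5.78 − 4.38)/1.47 = 0.9524; E_A = (1.0096 − 0.9524)/√2 = 0.0404.
Condition B: z_P = (66.4 − 71.5)/10.4 = -0.4904; z_E = (4.41 − 4.38)/1.47 = 0.0204; E_B = (-0.4904 − 0.0204)/√2 = -0.3612.
E_A − E_B = 0.0404 − (-0.3612) = 0.4016 ≈ 0.40.

0.40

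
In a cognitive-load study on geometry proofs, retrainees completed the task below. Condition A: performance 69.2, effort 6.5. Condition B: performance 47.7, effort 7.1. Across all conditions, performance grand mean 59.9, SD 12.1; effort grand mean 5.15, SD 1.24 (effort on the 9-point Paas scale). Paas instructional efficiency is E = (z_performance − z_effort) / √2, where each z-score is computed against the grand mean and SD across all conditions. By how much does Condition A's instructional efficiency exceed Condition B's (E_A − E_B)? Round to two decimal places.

Condition A: z_P = (69.2 − 59.9)/12.1 = 0.7686; z_E = (6.5 − 5.15)/1.24 = 1.0887; E_A = (0.7686 − 1.0887)/√2 = -0.2263.
Condition B: z_P = (47.7 − 59.9)/12.1 = -1.0083; z_E = (7.1 − 5.15)/1.24 = 1.5726; E_B = (-1.0083 − 1.5726)/√2 = -1.8250.
E_A − E_B = -0.2263 − (-1.8250) = 1.5987 ≈ 1.60.

1.60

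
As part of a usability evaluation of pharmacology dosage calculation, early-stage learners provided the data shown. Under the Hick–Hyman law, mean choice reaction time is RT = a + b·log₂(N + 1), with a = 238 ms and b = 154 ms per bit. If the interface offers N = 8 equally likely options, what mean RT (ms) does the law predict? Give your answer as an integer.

726

log₂(8 + 1) = log₂(9) = 3.1699.
RT = 238 + 154 × 3.1699 = 238 + 488.1646 = 726.1646 ms.
≈ 726 ms.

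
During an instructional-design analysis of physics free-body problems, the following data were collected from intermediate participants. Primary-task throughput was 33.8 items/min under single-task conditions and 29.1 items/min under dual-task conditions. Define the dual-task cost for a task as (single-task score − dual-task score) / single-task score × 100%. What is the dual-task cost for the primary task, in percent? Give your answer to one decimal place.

Cost = (33.8 − 29.1) / 33.8 × 100%
     = 4.7000 / 33.8 × 100% = 13.9053%.
≈ 13.9%.

13.9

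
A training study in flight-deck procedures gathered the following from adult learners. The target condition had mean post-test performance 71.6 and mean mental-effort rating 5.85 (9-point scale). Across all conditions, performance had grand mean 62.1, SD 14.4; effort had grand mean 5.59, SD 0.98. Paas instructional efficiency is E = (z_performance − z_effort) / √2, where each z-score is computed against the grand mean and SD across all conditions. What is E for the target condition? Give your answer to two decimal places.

z_performance = (71.6 − 62.1) / 14.4 = 9.5000 / 14.4 = 0.6597.
z_effort = (5.85 − 5.59) / 0.98 = 0.2600 / 0.98 = 0.2653.
z_P − z_E = 0.6597 − 0.2653 = 0.3944.
E = 0.3944 / √2 = 0.3944 / 1.41421 = 0.2789 ≈ 0.28.

0.28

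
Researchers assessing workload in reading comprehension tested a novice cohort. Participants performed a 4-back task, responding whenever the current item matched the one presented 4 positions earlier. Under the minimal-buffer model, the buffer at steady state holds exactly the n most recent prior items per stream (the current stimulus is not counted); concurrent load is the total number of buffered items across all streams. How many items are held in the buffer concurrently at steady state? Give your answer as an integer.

4

The buffer holds the 4 most recent prior items.
Steady-state concurrent load = 4 items.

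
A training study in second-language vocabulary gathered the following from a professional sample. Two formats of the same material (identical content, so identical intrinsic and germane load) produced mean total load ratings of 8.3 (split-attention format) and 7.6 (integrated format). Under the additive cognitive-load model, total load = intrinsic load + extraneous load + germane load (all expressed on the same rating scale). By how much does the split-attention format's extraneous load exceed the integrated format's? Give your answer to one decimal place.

0.7

Intrinsic and germane load are equal across formats, so the difference in total load equals the difference in extraneous load.
Extraneous-load difference = 8.3 − 7.6 = 0.7.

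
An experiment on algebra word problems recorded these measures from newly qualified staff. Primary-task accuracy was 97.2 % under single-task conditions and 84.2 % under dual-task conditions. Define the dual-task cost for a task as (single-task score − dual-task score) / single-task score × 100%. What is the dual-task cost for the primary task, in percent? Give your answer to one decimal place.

Cost = (97.2 − 84.2) / 97.2 × 100%
     = 13.0000 / 97.2 × 100% = 13.3745%.
≈ 13.4%.

13.4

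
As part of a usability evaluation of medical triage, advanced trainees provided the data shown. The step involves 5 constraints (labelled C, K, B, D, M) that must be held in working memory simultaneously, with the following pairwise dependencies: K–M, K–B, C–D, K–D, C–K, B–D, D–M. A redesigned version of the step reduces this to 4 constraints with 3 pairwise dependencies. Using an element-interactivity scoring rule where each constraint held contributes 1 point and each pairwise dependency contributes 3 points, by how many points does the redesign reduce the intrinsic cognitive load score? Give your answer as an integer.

Original: 5 × 1 + 7 × 3 = 5 + 21 = 26.
Redesigned: 4 × 1 + 3 × 3 = 4 + 9 = 13.
Reduction = 26 − 13 = 13.

13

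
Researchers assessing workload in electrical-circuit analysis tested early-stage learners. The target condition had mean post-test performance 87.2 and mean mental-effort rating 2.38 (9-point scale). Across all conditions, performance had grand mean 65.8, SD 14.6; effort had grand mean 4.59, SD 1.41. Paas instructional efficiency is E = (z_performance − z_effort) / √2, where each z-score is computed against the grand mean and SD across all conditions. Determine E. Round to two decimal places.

2.14

z_performance = (87.2 − 65.8) / 14.6 = 21.4000 / 14.6 = 1.4658.
z_effort = (2.38 − 4.59) / 1.41 = -2.2100 / 1.41 = -1.5674.
z_P − z_E = 1.4658 − (-1.5674) = 3.0332.
E = 3.0332 / √2 = 3.0332 / 1.41421 = 2.1448 ≈ 2.14.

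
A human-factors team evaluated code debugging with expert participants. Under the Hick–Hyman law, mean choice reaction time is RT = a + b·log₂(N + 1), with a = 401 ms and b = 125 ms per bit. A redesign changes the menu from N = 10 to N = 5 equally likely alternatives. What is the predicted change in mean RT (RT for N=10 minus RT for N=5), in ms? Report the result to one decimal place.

109.3

RT(10) = 401 + 125·log₂(11) = 401 + 125·3.4594 = 833.4250 ms.
RT(5) = 401 + 125·log₂(6) = 401 + 125·2.5850 = 724.1250 ms.
Difference = 833.4250 − 724.1250 = 109.3000 ≈ 109.3 ms.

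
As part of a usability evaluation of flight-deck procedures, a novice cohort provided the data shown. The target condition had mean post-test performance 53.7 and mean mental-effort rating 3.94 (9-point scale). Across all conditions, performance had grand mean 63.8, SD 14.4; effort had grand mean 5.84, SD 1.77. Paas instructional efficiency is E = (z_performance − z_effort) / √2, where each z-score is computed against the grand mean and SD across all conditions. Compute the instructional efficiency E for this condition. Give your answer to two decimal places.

z_performance = (53.7 − 63.8) / 14.4 = -10.1000 / 14.4 = -0.7014.
z_effort = (3.94 − 5.84) / 1.77 = -1.9000 / 1.77 = -1.0734.
z_P − z_E = -0.7014 − (-1.0734) = 0.3720.
E = 0.3720 / √2 = 0.3720 / 1.41421 = 0.2630 ≈ 0.26.

0.26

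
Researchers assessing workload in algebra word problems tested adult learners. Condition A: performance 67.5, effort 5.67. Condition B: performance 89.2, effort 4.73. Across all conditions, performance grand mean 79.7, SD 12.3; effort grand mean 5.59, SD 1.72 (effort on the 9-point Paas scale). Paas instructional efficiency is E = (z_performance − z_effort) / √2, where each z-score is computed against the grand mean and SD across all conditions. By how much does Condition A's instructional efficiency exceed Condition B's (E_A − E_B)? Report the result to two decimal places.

-1.63

Condition A: z_P = (67.5 − 79.7)/12.3 = -0.9919; z_E = (5.67 − 5.59)/1.72 = 0.0465; E_A = (-0.9919 − 0.0465)/√2 = -0.7343.
Condition B: z_P = (89.2 − 79.7)/12.3 = 0.7724; z_E = (4.73 − 5.59)/1.72 = -0.5000; E_B = (0.7724 − (-0.5000))/√2 = 0.8997.
E_A − E_B = -0.7343 − 0.8997 = -1.6340 ≈ -1.63.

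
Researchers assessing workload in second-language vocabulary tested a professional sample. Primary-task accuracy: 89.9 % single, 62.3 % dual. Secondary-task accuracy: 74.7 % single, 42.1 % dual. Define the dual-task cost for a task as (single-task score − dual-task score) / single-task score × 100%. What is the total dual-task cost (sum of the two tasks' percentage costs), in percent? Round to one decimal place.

74.3

Primary cost = (89.9 − 62.3) / 89.9 × 100% = 30.7008%.
Secondary cost = (74.7 − 42.1) / 74.7 × 100% = 43.6412%.
Total = 30.7008% + 43.6412% = 74.3420% ≈ 74.3%.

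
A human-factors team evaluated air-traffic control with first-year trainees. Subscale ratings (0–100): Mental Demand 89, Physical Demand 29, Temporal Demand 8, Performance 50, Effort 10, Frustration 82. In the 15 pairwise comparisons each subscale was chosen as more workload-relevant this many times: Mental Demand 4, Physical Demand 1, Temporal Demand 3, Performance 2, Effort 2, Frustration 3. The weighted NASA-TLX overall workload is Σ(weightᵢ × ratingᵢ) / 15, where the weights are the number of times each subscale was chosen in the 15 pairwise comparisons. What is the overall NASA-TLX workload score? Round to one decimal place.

The tallies are the weights (they sum to 15).
Weighted sum = 4·89 + 1·29 + 3·8 + 2·50 + 2·10 + 3·82
            = 356 + 29 + 24 + 100 + 20 + 246 = 775.
Overall workload = 775 / 15 = 51.6667 ≈ 51.7.

51.7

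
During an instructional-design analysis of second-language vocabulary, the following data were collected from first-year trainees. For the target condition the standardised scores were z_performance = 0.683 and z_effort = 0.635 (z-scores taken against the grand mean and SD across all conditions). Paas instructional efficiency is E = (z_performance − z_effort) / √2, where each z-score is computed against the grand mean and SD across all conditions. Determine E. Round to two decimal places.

0.03

z_P − z_E = 0.683 − 0.635 = 0.0480.
E = 0.0480 / √2 = 0.0480 / 1.41421 = 0.0339 ≈ 0.03.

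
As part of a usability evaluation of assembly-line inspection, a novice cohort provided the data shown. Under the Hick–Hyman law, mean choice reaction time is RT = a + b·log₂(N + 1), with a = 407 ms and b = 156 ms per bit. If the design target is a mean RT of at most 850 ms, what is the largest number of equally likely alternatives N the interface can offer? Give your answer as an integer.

Set 407 + 156·log₂(N + 1) ≤ 850.
log₂(N + 1) ≤ (850 − 407) / 156 = 2.8397.
N + 1 ≤ 2^2.8397 = 7.1587.
N ≤ 6.1587, so the largest integer N is 6.

6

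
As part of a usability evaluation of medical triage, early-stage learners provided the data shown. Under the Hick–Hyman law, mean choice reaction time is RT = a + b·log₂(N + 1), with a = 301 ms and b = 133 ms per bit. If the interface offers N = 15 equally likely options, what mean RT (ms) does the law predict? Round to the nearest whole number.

log₂(15 + 1) = log₂(16) = 4.0000.
RT = 301 + 133 × 4.0000 = 301 + 532.0000 = 833.0000 ms.
≈ 833 ms.

833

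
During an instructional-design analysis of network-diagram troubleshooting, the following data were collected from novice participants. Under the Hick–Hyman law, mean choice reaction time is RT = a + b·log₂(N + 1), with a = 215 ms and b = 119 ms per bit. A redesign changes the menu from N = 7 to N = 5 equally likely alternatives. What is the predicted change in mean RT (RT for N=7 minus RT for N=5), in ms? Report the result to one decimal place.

49.4

RT(7) = 215 + 119·log₂(8) = 215 + 119·3.0000 = 572.0000 ms.
RT(5) = 215 + 119·log₂(6) = 215 + 119·2.5850 = 522.6150 ms.
Difference = 572.0000 − 522.6150 = 49.3850 ≈ 49.4 ms.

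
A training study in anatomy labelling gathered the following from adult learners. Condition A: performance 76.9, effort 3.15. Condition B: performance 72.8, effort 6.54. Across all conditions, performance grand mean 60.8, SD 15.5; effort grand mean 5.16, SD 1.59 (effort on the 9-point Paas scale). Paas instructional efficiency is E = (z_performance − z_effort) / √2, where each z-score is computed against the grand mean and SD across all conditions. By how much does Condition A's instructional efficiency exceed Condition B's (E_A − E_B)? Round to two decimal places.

1.69

Condition A: z_P = (76.9 − 60.8)/15.5 = 1.0387; z_E = (3.15 − 5.16)/1.59 = -1.2642; E_A = (1.0387 − (-1.2642))/√2 = 1.6284.
Condition B: z_P = (72.8 − 60.8)/15.5 = 0.7742; z_E = (6.54 − 5.16)/1.59 = 0.8679; E_B = (0.7742 − 0.8679)/√2 = -0.0663.
E_A − E_B = 1.6284 − (-0.0663) = 1.6947 ≈ 1.69.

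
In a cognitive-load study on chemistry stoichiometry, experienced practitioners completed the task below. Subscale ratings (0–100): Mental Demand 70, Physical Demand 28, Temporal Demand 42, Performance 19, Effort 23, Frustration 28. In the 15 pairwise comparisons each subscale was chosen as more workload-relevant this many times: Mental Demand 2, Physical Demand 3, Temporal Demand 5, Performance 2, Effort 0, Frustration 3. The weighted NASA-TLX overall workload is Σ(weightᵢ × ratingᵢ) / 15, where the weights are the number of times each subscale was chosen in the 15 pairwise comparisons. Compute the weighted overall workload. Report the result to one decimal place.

37.1

The tallies are the weights (they sum to 15).
Weighted sum = 2·70 + 3·28 + 5·42 + 2·19 + 0·23 + 3·28
            = 140 + 84 + 210 + 38 + 0 + 84 = 556.
Overall workload = 556 / 15 = 37.0667 ≈ 37.1.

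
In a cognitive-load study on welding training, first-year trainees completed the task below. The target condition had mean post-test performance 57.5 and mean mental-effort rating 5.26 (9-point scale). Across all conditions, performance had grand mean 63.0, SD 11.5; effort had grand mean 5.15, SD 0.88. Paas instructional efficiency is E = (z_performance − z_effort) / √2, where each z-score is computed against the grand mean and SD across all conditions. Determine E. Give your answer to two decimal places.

-0.43

z_performance = (57.5 − 63.0) / 11.5 = -5.5000 / 11.5 = -0.4783.
z_effort = (5.26 − 5.15) / 0.88 = 0.1100 / 0.88 = 0.1250.
z_P − z_E = -0.4783 − 0.1250 = -0.6033.
E = -0.6033 / √2 = -0.6033 / 1.41421 = -0.4266 ≈ -0.43.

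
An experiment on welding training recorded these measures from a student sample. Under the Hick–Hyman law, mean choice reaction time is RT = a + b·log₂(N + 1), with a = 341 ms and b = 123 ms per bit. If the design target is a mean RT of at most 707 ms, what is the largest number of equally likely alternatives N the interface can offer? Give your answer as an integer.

Set 341 + 123·log₂(N + 1) ≤ 707.
log₂(N + 1) ≤ (707 − 341) / 123 = 2.9756.
N + 1 ≤ 2^2.9756 = 7.8658.
N ≤ 6.8658, so the largest integer N is 6.

6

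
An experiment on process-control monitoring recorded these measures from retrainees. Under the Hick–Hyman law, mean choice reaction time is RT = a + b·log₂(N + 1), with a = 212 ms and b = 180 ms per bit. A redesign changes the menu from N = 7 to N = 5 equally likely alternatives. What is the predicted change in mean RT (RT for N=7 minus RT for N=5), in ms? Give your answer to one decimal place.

74.7

RT(7) = 212 + 180·log₂(8) = 212 + 180·3.0000 = 752.0000 ms.
RT(5) = 212 + 180·log₂(6) = 212 + 180·2.5850 = 677.3000 ms.
Difference = 752.0000 − 677.3000 = 74.7000 ≈ 74.7 ms.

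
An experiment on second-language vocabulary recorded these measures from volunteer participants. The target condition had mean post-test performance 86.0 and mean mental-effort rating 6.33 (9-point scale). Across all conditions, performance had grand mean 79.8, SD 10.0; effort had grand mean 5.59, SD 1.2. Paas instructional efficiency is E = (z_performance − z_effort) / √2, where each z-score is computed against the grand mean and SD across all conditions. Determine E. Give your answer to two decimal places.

0.00

z_performance = (86.0 − 79.8) / 10.0 = 6.2000 / 10.0 = 0.6200.
z_effort = (6.33 − 5.59) / 1.2 = 0.7400 / 1.2 = 0.6167.
z_P − z_E = 0.6200 − 0.6167 = 0.0033.
E = 0.0033 / √2 = 0.0033 / 1.41421 = 0.0023 ≈ 0.00.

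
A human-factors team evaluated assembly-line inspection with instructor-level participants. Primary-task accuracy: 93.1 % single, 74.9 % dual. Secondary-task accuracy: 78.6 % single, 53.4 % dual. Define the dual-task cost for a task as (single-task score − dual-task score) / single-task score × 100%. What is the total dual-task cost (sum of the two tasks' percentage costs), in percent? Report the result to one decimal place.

Primary cost = (93.1 − 74.9) / 93.1 × 100% = 19.5489%.
Secondary cost = (78.6 − 53.4) / 78.6 × 100% = 32.0611%.
Total = 19.5489% + 32.0611% = 51.6100% ≈ 51.6%.

51.6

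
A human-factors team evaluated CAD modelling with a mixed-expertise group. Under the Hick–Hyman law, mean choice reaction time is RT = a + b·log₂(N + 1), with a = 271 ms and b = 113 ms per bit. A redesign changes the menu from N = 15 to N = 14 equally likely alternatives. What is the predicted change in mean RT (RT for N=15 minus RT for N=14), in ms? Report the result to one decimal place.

RT(15) = 271 + 113·log₂(16) = 271 + 113·4.0000 = 723.0000 ms.
RT(14) = 271 + 113·log₂(15) = 271 + 113·3.9069 = 712.4797 ms.
Difference = 723.0000 − 712.4797 = 10.5203 ≈ 10.5 ms.

10.5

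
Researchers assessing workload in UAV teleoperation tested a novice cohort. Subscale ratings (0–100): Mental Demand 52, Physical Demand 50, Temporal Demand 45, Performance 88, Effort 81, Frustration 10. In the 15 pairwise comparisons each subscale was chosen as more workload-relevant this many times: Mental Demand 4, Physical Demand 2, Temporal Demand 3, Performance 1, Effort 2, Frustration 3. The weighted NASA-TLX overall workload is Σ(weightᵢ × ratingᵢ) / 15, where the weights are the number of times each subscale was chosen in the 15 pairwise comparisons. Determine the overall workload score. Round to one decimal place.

The tallies are the weights (they sum to 15).
Weighted sum = 4·52 + 2·50 + 3·45 + 1·88 + 2·81 + 3·10
            = 208 + 100 + 135 + 88 + 162 + 30 = 723.
Overall workload = 723 / 15 = 48.2000 ≈ 48.2.

48.2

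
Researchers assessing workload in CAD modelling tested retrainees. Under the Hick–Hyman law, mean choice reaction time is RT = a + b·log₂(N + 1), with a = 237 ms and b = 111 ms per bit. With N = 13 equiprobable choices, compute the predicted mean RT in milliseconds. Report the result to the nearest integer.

660

log₂(13 + 1) = log₂(14) = 3.8074.
RT = 237 + 111 × 3.8074 = 237 + 422.6214 = 659.6214 ms.
≈ 660 ms.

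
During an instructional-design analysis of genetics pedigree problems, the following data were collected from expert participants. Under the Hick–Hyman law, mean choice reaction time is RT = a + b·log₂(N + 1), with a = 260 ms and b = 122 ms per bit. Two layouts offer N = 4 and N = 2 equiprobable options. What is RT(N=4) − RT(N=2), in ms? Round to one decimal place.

RT(4) = 260 + 122·log₂(5) = 260 + 122·2.3219 = 543.2718 ms.
RT(2) = 260 + 122·log₂(3) = 260 + 122·1.5850 = 453.3700 ms.
Difference = 543.2718 − 453.3700 = 89.9018 ≈ 89.9 ms.

89.9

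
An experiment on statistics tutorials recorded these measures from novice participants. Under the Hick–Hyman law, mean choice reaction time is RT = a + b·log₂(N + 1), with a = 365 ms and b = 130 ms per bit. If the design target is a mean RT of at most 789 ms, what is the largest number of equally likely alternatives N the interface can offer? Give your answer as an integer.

8

Set 365 + 130·log₂(N + 1) ≤ 789.
log₂(N + 1) ≤ (789 − 365) / 130 = 3.2615.
N + 1 ≤ 2^3.2615 = 9.5898.
N ≤ 8.5898, so the largest integer N is 8.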